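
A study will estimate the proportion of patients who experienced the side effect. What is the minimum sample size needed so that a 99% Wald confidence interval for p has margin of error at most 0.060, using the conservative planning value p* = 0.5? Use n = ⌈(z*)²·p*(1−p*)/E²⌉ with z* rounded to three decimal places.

z* = 2.576 at the 99% level.
p*(1−p*) = 0.2500.
(z*)²·p*(1−p*)/E² = 6.635776·0.2500/0.003600 = 460.818.
Rounding up, n = 461.

n = 461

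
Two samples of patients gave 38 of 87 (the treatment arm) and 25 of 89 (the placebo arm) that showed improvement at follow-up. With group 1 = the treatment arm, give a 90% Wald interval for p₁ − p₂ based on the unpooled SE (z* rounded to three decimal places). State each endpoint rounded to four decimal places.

(0.0384, 0.2733)

p̂₁ = 0.43678, p̂₂ = 0.28090, so the observed difference is 0.15588.
SE = √(0.002827626 + 0.002269603) = √0.005097229 = 0.071395.
For 90% confidence, z* = 1.645. Margin of error = 0.11744.
So the interval runs from 0.0384 to 0.2733.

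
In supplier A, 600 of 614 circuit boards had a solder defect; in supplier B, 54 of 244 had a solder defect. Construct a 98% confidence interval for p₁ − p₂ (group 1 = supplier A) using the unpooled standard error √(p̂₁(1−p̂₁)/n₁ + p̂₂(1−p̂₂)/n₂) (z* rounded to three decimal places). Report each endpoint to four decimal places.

p̂₁ = 600/614 = 0.97720, p̂₂ = 54/244 = 0.22131; p̂₁ − p̂₂ = 0.75589.
Unpooled SE = √(p̂₁(1−p̂₁)/n₁ + p̂₂(1−p̂₂)/n₂) = √(0.000036289 + 0.000706282) = 0.027250.
z* = 2.326 at the 98% level. Margin = 2.326·0.027250 = 0.06338.
Interval: 0.75589 ± 0.06338 → (0.6925, 0.8193).

(0.6925, 0.8193)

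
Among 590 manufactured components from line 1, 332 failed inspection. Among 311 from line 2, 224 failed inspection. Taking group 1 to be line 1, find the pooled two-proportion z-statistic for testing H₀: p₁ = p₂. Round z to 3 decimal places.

z = -4.625

p̂₁ = 332/590 = 0.56271, p̂₂ = 224/311 = 0.72026.
Pooling: p̂ = 556/901 = 0.61709.
Pooled SE = √[0.2362894·0.00491035] ≈ 0.034063.
z = (p̂₁ − p̂₂)/SE = (0.56271 − 0.72026)/0.034063 = -0.15755/0.034063 = -4.625.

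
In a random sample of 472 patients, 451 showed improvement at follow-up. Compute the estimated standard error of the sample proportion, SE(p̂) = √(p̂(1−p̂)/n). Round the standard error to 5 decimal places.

With x = 451 successes in n = 472, p̂ = 0.95551.
p̂(1−p̂) = 0.95551·0.04449 = 0.042511.
SE = √(0.042511/472) = 0.00949.

SE = 0.00949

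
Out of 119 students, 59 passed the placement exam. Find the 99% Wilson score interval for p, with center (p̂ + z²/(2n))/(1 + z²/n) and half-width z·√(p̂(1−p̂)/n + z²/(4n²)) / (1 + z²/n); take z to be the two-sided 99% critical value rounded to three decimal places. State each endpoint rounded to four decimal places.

(0.3811, 0.6109)

p̂ = 59/119 = 0.49580; z = 2.576, so z² = 6.635776.
Denominator 1 + z²/n = 1 + 6.635776/119 = 1.055763.
Center = (0.49580 + 0.027881)/1.055763 = 0.49602.
Radicand: p̂(1−p̂)/n + z²/(4n²) = 0.002100692 + 0.000117149 = 0.002217841.
Half-width = z·√(radicand)/denom = 2.576·0.047094/1.055763 = 0.11491.
CI: 0.49602 ± 0.11491 = (0.3811, 0.6109).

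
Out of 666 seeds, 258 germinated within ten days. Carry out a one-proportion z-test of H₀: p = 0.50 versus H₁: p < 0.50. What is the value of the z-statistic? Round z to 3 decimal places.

z = -5.812

The sample proportion is 258/666 = 0.38739.
Under H₀, SE = √(p₀(1−p₀)/n) = √(0.50·0.50/666) = √0.000375375 = 0.019375.
Test statistic: z = -0.11261/0.019375 = -5.812.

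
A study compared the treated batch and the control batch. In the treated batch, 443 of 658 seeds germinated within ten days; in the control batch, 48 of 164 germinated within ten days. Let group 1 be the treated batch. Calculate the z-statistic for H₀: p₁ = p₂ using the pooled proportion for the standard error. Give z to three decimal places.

p̂₁ = 443/658 = 0.67325, p̂₂ = 48/164 = 0.29268.
Pooled p̂ = (443+48)/(658+164) = 491/822 = 0.59732.
Pooled SE = √[0.2405281·0.00761732] ≈ 0.042804.
z = 0.38057/0.042804 = 8.891.

z = 8.891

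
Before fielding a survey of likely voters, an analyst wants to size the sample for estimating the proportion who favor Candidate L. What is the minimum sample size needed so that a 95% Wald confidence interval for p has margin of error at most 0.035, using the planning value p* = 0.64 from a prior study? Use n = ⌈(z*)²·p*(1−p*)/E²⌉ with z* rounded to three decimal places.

z* = 1.960 at the 95% level.
p*(1−p*) = 0.64·0.36 = 0.2304.
Required n before rounding: 3.841600 × 0.2304 / 0.035² = 722.534.
Rounding up, n = 723.

n = 723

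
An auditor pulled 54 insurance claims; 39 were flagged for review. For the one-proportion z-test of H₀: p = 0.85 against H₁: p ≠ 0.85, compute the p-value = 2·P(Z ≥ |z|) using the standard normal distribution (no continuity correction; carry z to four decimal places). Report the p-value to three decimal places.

p̂ = 39/54 = 0.72222.
SE₀ = √(0.85·0.15/54) = 0.048591.
Test statistic (full precision, shown to 4 dp): z = (39/54 − 0.85)/SE₀ ≈ -2.6296.
From the standard normal, 2·P(Z ≥ |z|) = 0.009.

p-value = 0.009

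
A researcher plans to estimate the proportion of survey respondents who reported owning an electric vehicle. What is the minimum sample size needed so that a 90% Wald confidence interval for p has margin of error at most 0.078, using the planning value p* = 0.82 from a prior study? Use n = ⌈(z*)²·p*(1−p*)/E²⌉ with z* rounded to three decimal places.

n = 66

The 90% critical value is z* = 1.645.
p*(1−p*) = 0.82·0.18 = 0.1476.
(z*)²·p*(1−p*)/E² = 2.706025·0.1476/0.006084 = 65.649.
Rounding up, n = 66.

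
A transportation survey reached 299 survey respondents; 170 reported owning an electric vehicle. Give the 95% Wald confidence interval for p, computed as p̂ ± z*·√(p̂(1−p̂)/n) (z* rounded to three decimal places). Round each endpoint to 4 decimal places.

(0.5124, 0.6247)

Sample proportion p̂ = 170/299 = 0.56856.
SE = √(p̂(1−p̂)/n) = √(0.245299/299) = 0.028643.
The 95% critical value is z* = 1.960.
Margin = 1.960·0.028643 = 0.05614.
CI: 0.56856 ± 0.05614 = (0.5124, 0.6247).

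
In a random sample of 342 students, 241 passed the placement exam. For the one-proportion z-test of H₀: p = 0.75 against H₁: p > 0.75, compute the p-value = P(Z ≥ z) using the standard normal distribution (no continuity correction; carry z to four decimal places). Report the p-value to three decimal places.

p-value = 0.974

p̂ = 241/342 = 0.70468.
Null standard error: √(0.75·0.25/342) = √0.000548246 = 0.023415.
Test statistic (full precision, shown to 4 dp): z = (241/342 − 0.75)/SE₀ ≈ -1.9356.
From the standard normal, P(Z ≥ z) = 0.974.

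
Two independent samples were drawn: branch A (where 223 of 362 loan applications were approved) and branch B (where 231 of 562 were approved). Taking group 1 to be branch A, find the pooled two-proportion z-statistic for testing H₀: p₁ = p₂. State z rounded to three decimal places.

z = 6.084

p̂₁ = 223/362 = 0.61602, p̂₂ = 231/562 = 0.41103.
Pooled p̂ = (223+231)/(362+562) = 454/924 = 0.49134.
SE = √[p̂(1−p̂)(1/n₁+1/n₂)] = √[0.49134·0.50866·(1/362+1/562)] ≈ 0.033691.
z = 0.20499/0.033691 = 6.084.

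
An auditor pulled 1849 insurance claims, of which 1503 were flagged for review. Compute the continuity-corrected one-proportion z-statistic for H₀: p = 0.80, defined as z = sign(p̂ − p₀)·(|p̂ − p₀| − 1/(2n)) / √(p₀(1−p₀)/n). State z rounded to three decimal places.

z = 1.355

Sample proportion p̂ = 1503/1849 = 0.81287. p̂ − p₀ = 0.012872.
Continuity correction 1/(2n) = 1/3698 = 0.000270.
Corrected numerator: |0.012872| − 0.000270 = 0.012602.
Under H₀, SE = √(p₀(1−p₀)/n) = √(0.80·0.20/1849) = √0.000086533 = 0.009302.
z = (+)0.012602/0.009302 = 1.355.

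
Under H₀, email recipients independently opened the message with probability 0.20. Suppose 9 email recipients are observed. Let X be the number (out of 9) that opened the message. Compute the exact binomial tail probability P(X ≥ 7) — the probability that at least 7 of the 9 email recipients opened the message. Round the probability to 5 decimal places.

X is binomial with n = 9 and p = 0.20.
P(X ≥ 7) = C(9,7)·0.20^7·0.80^2 + C(9,8)·0.20^8·0.80^1 + C(9,9)·0.20^9·0.80^0.
= 0.000295 + 0.000018 + 0.000001 = 0.00031.

P = 0.00031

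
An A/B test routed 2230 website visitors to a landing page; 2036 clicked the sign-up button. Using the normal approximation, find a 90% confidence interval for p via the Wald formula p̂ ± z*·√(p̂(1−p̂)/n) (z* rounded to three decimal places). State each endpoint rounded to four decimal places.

(0.9032, 0.9228)

The sample proportion is 2036/2230 = 0.91300.
SE(p̂) = √(0.91300·0.08700/2230) = 0.005968.
For 90% confidence, z* = 1.645.
Margin = 1.645·0.005968 = 0.00982.
Interval: 0.91300 ± 0.00982 → (0.9032, 0.9228).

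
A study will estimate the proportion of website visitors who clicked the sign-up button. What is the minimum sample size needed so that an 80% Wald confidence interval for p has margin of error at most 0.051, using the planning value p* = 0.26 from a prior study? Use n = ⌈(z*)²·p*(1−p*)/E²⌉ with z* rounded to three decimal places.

For 80% confidence, z* = 1.282.
p*(1−p*) = 0.26·0.74 = 0.1924.
(z*)²·p*(1−p*)/E² = 1.643524·0.1924/0.002601 = 121.574.
Rounding up, n = 122.

n = 122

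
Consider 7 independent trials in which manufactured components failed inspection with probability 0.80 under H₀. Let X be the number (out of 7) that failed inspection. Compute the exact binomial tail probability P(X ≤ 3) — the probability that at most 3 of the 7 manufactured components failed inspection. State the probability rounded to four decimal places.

X ~ Binomial(n=7, p=0.80).
P(X ≤ 3) = C(7,0)·0.80^0·0.20^7 + C(7,1)·0.80^1·0.20^6 + C(7,2)·0.80^2·0.20^5 + C(7,3)·0.80^3·0.20^4.
= 0.000013 + 0.000358 + 0.004301 + 0.028672 = 0.0333.

P = 0.0333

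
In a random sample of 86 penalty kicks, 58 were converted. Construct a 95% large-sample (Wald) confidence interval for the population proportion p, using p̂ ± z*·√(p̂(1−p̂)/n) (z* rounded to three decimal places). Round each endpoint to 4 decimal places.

(0.5754, 0.7735)

Sample proportion p̂ = 58/86 = 0.67442.
SE = √(p̂(1−p̂)/n) = √(0.219578/86) = 0.050530.
z* = 1.960 at the 95% level.
Margin of error: 1.960 × 0.050530 = 0.09904.
Interval: 0.67442 ± 0.09904 → (0.5754, 0.7735).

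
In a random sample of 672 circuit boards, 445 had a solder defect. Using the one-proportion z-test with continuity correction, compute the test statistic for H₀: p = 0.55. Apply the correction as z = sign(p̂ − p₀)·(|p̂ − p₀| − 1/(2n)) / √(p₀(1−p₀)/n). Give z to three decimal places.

z = 5.808

p̂ = 445/672 = 0.66220. p̂ − p₀ = 0.112202.
1/(2n) = 0.000744.
Corrected numerator: |0.112202| − 0.000744 = 0.111458.
Under H₀, SE = √(p₀(1−p₀)/n) = √(0.55·0.45/672) = √0.000368304 = 0.019191.
z = +0.111458/0.019191 = 5.808.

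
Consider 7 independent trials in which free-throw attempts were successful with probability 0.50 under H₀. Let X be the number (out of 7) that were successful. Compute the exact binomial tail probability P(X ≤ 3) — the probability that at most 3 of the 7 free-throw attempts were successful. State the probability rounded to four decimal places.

X ~ Binomial(n=7, p=0.50).
P(X ≤ 3) = C(7,0)·0.50^0·0.50^7 + C(7,1)·0.50^1·0.50^6 + C(7,2)·0.50^2·0.50^5 + C(7,3)·0.50^3·0.50^4.
= 0.007812 + 0.054688 + 0.164062 + 0.273438 = 0.5000.

P = 0.5000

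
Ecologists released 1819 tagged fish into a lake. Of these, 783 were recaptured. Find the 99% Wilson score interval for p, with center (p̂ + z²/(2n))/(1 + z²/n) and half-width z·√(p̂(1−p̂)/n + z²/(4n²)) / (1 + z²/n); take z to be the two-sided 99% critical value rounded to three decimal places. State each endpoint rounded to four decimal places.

Here p̂ = 783/1819 = 0.43046 and z = 2.576 (z² = 6.635776).
Denominator 1 + z²/n = 1 + 6.635776/1819 = 1.003648.
Adjusted center: (0.43046 + z²/(2n))/1.003648 = 0.43071.
Radicand: p̂(1−p̂)/n + z²/(4n²) = 0.000134779 + 0.000000501 = 0.000135280.
Half-width = 2.576·√0.000135280/1.003648 = 0.02985.
CI: 0.43071 ± 0.02985 = (0.4009, 0.4606).

(0.4009, 0.4606)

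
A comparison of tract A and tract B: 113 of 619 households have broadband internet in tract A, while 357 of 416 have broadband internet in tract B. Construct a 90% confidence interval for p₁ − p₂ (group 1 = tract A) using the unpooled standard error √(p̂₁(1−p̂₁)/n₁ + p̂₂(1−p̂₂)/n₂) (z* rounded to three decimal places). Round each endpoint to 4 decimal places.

(-0.7136, -0.6376)

p̂₁ = 0.18255, p̂₂ = 0.85817, so the observed difference is -0.67562.
Unpooled SE = √(p̂₁(1−p̂₁)/n₁ + p̂₂(1−p̂₂)/n₂) = √(0.000241078 + 0.000292577) = 0.023101.
The 90% critical value is z* = 1.645. Margin = 1.645·0.023101 = 0.03800.
CI: -0.67562 ± 0.03800 = (-0.7136, -0.6376).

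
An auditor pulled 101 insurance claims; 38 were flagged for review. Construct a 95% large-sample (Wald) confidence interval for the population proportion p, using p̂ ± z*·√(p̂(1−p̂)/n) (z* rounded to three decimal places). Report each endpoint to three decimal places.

The sample proportion is 38/101 = 0.37624.
Standard error of p̂: √(0.234683/101) = √0.002323593 = 0.048204.
For 95% confidence, z* = 1.960.
Margin of error: 1.960 × 0.048204 = 0.09448.
Interval: 0.37624 ± 0.09448 → (0.282, 0.471).

(0.282, 0.471)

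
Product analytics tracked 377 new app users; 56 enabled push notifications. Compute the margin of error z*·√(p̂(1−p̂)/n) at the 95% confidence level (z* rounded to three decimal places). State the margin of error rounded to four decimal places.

ME = 0.0359

p̂ = 56/377 = 0.14854.
SE = √(p̂(1−p̂)/n) = √(0.126477/377) = 0.018316.
z* = 1.960 at the 95% level.
So ME = 0.0359.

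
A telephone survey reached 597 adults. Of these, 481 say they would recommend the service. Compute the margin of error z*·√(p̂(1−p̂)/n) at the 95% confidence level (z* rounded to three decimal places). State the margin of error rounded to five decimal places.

ME = 0.03174

With x = 481 successes in n = 597, p̂ = 0.80570.
Standard error of p̂: √(0.156550/597) = √0.000262229 = 0.016193.
For 95% confidence, z* = 1.960.
Margin of error = z*·SE = 1.960 × 0.016193 = 0.03174.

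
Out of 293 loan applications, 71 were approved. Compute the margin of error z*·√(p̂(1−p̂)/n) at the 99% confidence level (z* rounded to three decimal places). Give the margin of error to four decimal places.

ME = 0.0645

With x = 71 successes in n = 293, p̂ = 0.24232.
SE(p̂) = √(0.24232·0.75768/293) = 0.025033.
The 99% critical value is z* = 2.576.
Margin of error = z*·SE = 2.576 × 0.025033 = 0.0645.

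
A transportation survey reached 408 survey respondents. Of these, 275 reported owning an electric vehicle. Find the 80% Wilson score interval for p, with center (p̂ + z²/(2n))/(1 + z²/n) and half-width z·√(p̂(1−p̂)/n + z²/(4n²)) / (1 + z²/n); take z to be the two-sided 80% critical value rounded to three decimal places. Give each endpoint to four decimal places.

Here p̂ = 275/408 = 0.67402 and z = 1.282 (z² = 1.643524).
1 + z²/n = 1.004028.
Adjusted center: (0.67402 + z²/(2n))/1.004028 = 0.67332.
Radicand: p̂(1−p̂)/n + z²/(4n²) = 0.000538522 + 0.000002468 = 0.000540990.
Half-width = z·√(radicand)/denom = 1.282·0.023259/1.004028 = 0.02970.
CI: 0.67332 ± 0.02970 = (0.6436, 0.7030).

(0.6436, 0.7030)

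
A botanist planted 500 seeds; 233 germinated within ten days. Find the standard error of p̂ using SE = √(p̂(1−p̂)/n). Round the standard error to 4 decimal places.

Sample proportion p̂ = 233/500 = 0.46600.
p̂(1−p̂) = 0.248844.
SE = √(0.248844/500) = 0.0223.

SE = 0.0223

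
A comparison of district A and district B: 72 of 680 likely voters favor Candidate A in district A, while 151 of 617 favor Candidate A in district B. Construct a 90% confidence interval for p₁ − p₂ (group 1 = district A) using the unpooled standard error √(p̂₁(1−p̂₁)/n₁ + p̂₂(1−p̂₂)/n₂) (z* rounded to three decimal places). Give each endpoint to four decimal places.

p̂₁ = 0.10588, p̂₂ = 0.24473, so the observed difference is -0.13885.
Unpooled SE = √(p̂₁(1−p̂₁)/n₁ + p̂₂(1−p̂₂)/n₂) = √(0.000139222 + 0.000299576) = 0.020948.
z* = 1.645 at the 90% level. Margin of error = 0.03446.
So the interval runs from -0.1733 to -0.1044.

(-0.1733, -0.1044)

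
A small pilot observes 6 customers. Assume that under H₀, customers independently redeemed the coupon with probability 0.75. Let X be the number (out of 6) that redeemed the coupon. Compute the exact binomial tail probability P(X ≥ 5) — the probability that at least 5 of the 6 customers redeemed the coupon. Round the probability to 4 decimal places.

P = 0.5339

X is binomial with n = 6 and p = 0.75.
P(X ≥ 5) = C(6,5)·0.75^5·0.25^1 + C(6,6)·0.75^6·0.25^0.
= 0.355957 + 0.177979 = 0.5339.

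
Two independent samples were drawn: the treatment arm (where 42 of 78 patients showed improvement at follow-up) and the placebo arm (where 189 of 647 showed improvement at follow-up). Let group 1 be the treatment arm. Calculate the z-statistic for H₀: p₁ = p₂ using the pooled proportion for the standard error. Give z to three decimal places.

z = 4.411

p̂₁ = 42/78 = 0.53846, p̂₂ = 189/647 = 0.29212.
Pooling: p̂ = 231/725 = 0.31862.
SE = √[p̂(1−p̂)(1/n₁+1/n₂)] = √[0.31862·0.68138·(1/78+1/647)] ≈ 0.055847.
z = 0.24634/0.055847 = 4.411.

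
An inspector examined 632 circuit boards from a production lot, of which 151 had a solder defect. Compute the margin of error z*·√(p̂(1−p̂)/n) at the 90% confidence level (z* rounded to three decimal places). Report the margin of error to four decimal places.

ME = 0.0279

Sample proportion p̂ = 151/632 = 0.23892.
SE(p̂) = √(0.23892·0.76108/632) = 0.016962.
z* = 1.645 at the 90% level.
Margin of error = z*·SE = 1.645 × 0.016962 = 0.0279.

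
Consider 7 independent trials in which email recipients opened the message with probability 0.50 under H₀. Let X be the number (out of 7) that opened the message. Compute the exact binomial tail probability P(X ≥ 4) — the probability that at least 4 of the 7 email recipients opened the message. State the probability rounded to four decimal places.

X is binomial with n = 7 and p = 0.50.
P(X ≥ 4) = C(7,4)·0.50^4·0.50^3 + C(7,5)·0.50^5·0.50^2 + C(7,6)·0.50^6·0.50^1 + C(7,7)·0.50^7·0.50^0.
= 0.273438 + 0.164062 + 0.054688 + 0.007812 = 0.5000.

P = 0.5000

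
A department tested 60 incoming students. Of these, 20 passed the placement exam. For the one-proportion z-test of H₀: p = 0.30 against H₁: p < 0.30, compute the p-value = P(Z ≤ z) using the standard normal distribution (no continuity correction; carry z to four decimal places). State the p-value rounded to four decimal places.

p-value = 0.7134

p̂ = 20/60 = 0.33333.
Null standard error: √(0.30·0.70/60) = √0.003500000 = 0.059161.
z = (p̂ − p₀)/SE = (20/60 − 0.30)/0.059161 ≈ 0.5634.
p-value = P(Z ≤ z) with z = 0.5634 → 0.7134.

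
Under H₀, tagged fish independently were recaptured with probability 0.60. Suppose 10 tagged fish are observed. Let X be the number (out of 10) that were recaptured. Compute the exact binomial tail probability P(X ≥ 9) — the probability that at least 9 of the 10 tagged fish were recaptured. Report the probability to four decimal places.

P = 0.0464

X ~ Binomial(n=10, p=0.60).
P(X ≥ 9) = C(10,9)·0.60^9·0.40^1 + C(10,10)·0.60^10·0.40^0.
= 0.040311 + 0.006047 = 0.0464.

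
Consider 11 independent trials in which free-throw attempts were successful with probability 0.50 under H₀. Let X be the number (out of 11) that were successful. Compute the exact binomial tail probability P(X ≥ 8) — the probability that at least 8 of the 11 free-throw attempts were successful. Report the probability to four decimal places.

X ~ Binomial(n=11, p=0.50).
P(X ≥ 8) = C(11,8)·0.50^8·0.50^3 + C(11,9)·0.50^9·0.50^2 + C(11,10)·0.50^10·0.50^1 + C(11,11)·0.50^11·0.50^0.
= 0.080566 + 0.026855 + 0.005371 + 0.000488 = 0.1133.

P = 0.1133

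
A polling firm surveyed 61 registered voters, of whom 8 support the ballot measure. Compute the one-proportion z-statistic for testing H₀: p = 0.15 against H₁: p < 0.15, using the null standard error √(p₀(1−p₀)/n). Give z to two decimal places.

p̂ = 8/61 = 0.13115.
Under H₀, SE = √(p₀(1−p₀)/n) = √(0.15·0.85/61) = √0.002090164 = 0.045718.
z = (p̂ − p₀)/SE = (0.13115 − 0.15)/0.045718 = -0.41.

z = -0.41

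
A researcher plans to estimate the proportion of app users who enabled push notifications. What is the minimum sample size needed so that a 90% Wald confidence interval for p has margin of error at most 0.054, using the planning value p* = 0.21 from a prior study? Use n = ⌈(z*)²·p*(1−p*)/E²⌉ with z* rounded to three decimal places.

z* = 1.645 at the 90% level.
p*(1−p*) = 0.21·0.79 = 0.1659.
Required n before rounding: 2.706025 × 0.1659 / 0.054² = 153.954.
⌈153.954⌉ = 154.

n = 154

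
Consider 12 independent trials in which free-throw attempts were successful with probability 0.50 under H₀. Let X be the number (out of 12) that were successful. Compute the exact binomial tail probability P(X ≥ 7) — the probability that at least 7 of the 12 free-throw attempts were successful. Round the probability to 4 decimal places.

X ~ Binomial(n=12, p=0.50).
P(X ≥ 7) = Σ_{j=7}^{12} C(12,j)·0.50^j·0.50^{12−j}.
= 0.193359 + 0.120850 + 0.053711 + 0.016113 + 0.002930 + 0.000244 = 0.3872.

P = 0.3872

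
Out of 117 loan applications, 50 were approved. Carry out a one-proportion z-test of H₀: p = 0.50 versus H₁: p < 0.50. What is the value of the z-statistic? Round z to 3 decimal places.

z = -1.572

Sample proportion p̂ = 50/117 = 0.42735.
SE₀ = √(0.50·0.50/117) = 0.046225.
Test statistic: z = -0.07265/0.046225 = -1.572.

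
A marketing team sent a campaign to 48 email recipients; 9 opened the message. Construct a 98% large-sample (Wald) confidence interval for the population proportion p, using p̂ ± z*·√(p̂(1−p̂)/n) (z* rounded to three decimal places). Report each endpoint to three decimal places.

(0.056, 0.319)

The sample proportion is 9/48 = 0.18750.
SE = √(p̂(1−p̂)/n) = √(0.152344/48) = 0.056337.
z* = 2.326 at the 98% level.
Margin of error: 2.326 × 0.056337 = 0.13104.
So the interval runs from 0.056 to 0.319.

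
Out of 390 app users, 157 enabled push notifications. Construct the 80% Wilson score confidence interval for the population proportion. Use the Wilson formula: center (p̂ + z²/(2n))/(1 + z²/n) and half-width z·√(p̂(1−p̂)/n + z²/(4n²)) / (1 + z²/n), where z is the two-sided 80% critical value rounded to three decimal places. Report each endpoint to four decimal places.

(0.3712, 0.4347)

p̂ = 157/390 = 0.40256; z = 1.282, so z² = 1.643524.
Denominator 1 + z²/n = 1 + 1.643524/390 = 1.004214.
Center = (0.40256 + 0.002107)/1.004214 = 0.40297.
Radicand: p̂(1−p̂)/n + z²/(4n²) = 0.000616683 + 0.000002701 = 0.000619384.
Half-width = z·√(radicand)/denom = 1.282·0.024887/1.004214 = 0.03177.
Interval: 0.40297 ± 0.03177 → (0.3712, 0.4347).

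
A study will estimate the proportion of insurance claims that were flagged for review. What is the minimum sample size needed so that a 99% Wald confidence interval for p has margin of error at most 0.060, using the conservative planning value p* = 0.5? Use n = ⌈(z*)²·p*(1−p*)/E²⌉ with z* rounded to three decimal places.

n = 461

z* = 2.576 at the 99% level.
p*(1−p*) = 0.2500.
Required n before rounding: 6.635776 × 0.2500 / 0.060² = 460.818.
Rounding up, n = 461.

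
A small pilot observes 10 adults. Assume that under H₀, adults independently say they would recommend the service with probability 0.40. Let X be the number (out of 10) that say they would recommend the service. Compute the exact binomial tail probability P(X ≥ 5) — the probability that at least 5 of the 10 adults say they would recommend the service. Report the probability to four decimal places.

X is binomial with n = 10 and p = 0.40.
P(X ≥ 5) = Σ_{j=5}^{10} C(10,j)·0.40^j·0.60^{10−j}.
= 0.200658 + 0.111477 + 0.042467 + 0.010617 + 0.001573 + 0.000105 = 0.3669.

P = 0.3669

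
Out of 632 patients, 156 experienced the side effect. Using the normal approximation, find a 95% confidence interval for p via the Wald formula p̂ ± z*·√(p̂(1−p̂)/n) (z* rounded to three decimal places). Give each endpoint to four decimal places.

The sample proportion is 156/632 = 0.24684.
Standard error of p̂: √(0.185908/632) = √0.000294158 = 0.017151.
For 95% confidence, z* = 1.960.
Margin of error: 1.960 × 0.017151 = 0.03362.
CI: 0.24684 ± 0.03362 = (0.2132, 0.2805).

(0.2132, 0.2805)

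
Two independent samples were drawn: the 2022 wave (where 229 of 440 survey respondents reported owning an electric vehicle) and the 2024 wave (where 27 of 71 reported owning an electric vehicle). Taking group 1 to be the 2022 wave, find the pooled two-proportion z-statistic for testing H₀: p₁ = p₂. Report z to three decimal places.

Sample proportions: p̂₁ = 229/440 = 0.52045 and p̂₂ = 27/71 = 0.38028.
Pooled p̂ = (229+27)/(440+71) = 256/511 = 0.50098.
SE = √[p̂(1−p̂)(1/n₁+1/n₂)] = √[0.50098·0.49902·(1/440+1/71)] ≈ 0.063948.
z = 0.14017/0.063948 = 2.192.

z = 2.192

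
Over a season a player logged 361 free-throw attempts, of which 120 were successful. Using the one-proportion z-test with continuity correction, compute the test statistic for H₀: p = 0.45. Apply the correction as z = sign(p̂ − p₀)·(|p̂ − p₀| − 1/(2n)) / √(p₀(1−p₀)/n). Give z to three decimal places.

Sample proportion p̂ = 120/361 = 0.33241. p̂ − p₀ = -0.117590.
1/(2n) = 0.001385.
Corrected numerator: |-0.117590| − 0.001385 = 0.116205.
Under H₀, SE = √(p₀(1−p₀)/n) = √(0.45·0.55/361) = √0.000685596 = 0.026184.
z = −0.116205/0.026184 = -4.438.

z = -4.438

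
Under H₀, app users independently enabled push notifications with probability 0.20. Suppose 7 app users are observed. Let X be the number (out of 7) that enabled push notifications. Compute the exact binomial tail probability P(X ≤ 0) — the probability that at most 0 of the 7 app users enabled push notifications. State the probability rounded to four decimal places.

P = 0.2097

X ~ Binomial(n=7, p=0.20).
P(X ≤ 0) = C(7,0)·0.20^0·0.80^7.
= 0.209715 = 0.2097.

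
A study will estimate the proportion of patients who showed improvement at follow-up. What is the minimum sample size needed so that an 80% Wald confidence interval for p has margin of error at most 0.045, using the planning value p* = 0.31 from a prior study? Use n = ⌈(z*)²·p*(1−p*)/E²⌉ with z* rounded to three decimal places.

z* = 1.282 at the 80% level.
p*(1−p*) = 0.2139.
(z*)²·p*(1−p*)/E² = 1.643524·0.2139/0.002025 = 173.605.
⌈173.605⌉ = 174.

n = 174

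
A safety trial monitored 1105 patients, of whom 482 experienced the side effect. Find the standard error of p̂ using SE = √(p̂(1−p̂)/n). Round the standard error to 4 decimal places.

SE = 0.0149

Sample proportion p̂ = 482/1105 = 0.43620.
p̂(1−p̂) = 0.43620·0.56380 = 0.245930.
SE = √(0.245930/1105) = √0.000222561 = 0.0149.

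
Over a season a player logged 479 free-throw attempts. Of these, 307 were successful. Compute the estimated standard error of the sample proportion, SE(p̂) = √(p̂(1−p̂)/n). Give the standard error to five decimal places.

p̂ = 307/479 = 0.64092.
p̂(1−p̂) = 0.230142.
SE = √(0.230142/479) = √0.000480463 = 0.02192.

SE = 0.02192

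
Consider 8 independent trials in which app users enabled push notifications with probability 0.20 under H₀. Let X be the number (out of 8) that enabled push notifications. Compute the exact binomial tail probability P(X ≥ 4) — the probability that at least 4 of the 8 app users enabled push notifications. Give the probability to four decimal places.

P = 0.0563

X ~ Binomial(n=8, p=0.20).
P(X ≥ 4) = Σ_{j=4}^{8} C(8,j)·0.20^j·0.80^{8−j}.
= 0.045875 + 0.009175 + 0.001147 + 0.000082 + 0.000003 = 0.0563.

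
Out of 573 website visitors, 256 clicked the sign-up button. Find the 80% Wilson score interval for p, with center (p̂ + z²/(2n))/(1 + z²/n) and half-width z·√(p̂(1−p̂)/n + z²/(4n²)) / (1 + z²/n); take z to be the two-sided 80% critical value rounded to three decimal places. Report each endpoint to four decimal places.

(0.4203, 0.4735)

Here p̂ = 256/573 = 0.44677 and z = 1.282 (z² = 1.643524).
1 + z²/n = 1.002868.
Adjusted center: (0.44677 + z²/(2n))/1.002868 = 0.44692.
Radicand: p̂(1−p̂)/n + z²/(4n²) = 0.000431356 + 0.000001251 = 0.000432607.
Half-width = 1.282·√0.000432607/1.002868 = 0.02659.
CI: 0.44692 ± 0.02659 = (0.4203, 0.4735).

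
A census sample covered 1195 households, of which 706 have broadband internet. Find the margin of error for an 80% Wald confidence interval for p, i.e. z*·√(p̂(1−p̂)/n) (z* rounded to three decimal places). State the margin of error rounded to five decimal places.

Sample proportion p̂ = 706/1195 = 0.59079.
SE(p̂) = √(0.59079·0.40921/1195) = 0.014223.
The 80% critical value is z* = 1.282.
ME = 1.282·0.014223 = 0.01823.

ME = 0.01823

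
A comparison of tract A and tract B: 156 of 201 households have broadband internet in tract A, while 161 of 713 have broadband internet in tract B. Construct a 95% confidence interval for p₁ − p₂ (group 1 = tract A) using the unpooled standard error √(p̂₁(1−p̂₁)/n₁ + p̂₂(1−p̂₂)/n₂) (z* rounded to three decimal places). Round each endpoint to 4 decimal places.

(0.4850, 0.6156)

p̂₁ = 0.77612, p̂₂ = 0.22581, so the observed difference is 0.55031.
Unpooled SE = √(p̂₁(1−p̂₁)/n₁ + p̂₂(1−p̂₂)/n₂) = √(0.000864468 + 0.000245186) = 0.033311.
The 95% critical value is z* = 1.960. Margin = 1.960·0.033311 = 0.06529.
So the interval runs from 0.4850 to 0.6156.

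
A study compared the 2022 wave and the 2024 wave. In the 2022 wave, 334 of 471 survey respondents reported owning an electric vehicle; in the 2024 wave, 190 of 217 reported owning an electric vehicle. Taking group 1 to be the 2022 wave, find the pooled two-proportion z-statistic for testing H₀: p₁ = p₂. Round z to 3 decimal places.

z = -4.761

p̂₁ = 334/471 = 0.70913, p̂₂ = 190/217 = 0.87558.
Pooled p̂ = (334+190)/(471+217) = 524/688 = 0.76163.
SE = √[p̂(1−p̂)(1/n₁+1/n₂)] = √[0.76163·0.23837·(1/471+1/217)] ≈ 0.034959.
z = (p̂₁ − p̂₂)/SE = (0.70913 − 0.87558)/0.034959 = -0.16645/0.034959 = -4.761.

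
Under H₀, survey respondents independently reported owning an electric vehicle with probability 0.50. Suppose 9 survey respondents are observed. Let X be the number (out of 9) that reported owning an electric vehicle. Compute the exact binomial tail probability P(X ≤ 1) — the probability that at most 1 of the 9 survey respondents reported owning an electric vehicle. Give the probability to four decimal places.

X ~ Binomial(n=9, p=0.50).
P(X ≤ 1) = C(9,0)·0.50^0·0.50^9 + C(9,1)·0.50^1·0.50^8.
= 0.001953 + 0.017578 = 0.0195.

P = 0.0195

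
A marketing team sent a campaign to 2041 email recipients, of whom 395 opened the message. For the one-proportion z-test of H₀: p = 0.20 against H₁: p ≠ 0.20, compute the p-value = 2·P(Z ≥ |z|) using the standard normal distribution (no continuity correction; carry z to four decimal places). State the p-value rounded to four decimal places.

p-value = 0.4651

With x = 395 successes in n = 2041, p̂ = 0.19353.
SE₀ = √(0.20·0.80/2041) = 0.008854.
z = (p̂ − p₀)/SE = (395/2041 − 0.20)/0.008854 ≈ -0.7305.
From the standard normal, 2·P(Z ≥ |z|) = 0.4651.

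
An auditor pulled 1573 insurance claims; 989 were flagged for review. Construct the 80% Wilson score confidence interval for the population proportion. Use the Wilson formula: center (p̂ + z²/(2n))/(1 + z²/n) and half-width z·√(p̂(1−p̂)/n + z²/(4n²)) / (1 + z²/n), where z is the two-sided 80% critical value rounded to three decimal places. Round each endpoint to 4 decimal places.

p̂ = 989/1573 = 0.62873; z = 1.282, so z² = 1.643524.
1 + z²/n = 1.001045.
Adjusted center: (0.62873 + z²/(2n))/1.001045 = 0.62860.
Radicand: p̂(1−p̂)/n + z²/(4n²) = 0.000148396 + 0.000000166 = 0.000148562.
Half-width = 1.282·√0.000148562/1.001045 = 0.01561.
So the interval runs from 0.6130 to 0.6442.

(0.6130, 0.6442)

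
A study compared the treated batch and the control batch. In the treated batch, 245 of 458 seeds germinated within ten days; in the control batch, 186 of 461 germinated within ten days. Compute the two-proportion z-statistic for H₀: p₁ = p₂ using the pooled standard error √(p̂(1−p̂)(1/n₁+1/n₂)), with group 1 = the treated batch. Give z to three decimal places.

Sample proportions: p̂₁ = 245/458 = 0.53493 and p̂₂ = 186/461 = 0.40347.
Pooling: p̂ = 431/919 = 0.46899.
Pooled SE = √[0.2490383·0.00435260] ≈ 0.032924.
z = (p̂₁ − p̂₂)/SE = (0.53493 − 0.40347)/0.032924 = 0.13146/0.032924 = 3.993.

z = 3.993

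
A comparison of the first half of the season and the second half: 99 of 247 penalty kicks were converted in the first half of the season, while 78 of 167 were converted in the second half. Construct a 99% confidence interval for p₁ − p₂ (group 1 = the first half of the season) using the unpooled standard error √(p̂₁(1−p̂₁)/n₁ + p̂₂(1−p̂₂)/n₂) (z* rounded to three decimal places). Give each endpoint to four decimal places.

(-0.1941, 0.0616)

p̂₁ = 99/247 = 0.40081, p̂₂ = 78/167 = 0.46707; p̂₁ − p̂₂ = -0.06626.
SE = √(0.000972313 + 0.001490511) = √0.002462824 = 0.049627.
z* = 2.576 at the 99% level. Margin = 2.576·0.049627 = 0.12784.
CI: -0.06626 ± 0.12784 = (-0.1941, 0.0616).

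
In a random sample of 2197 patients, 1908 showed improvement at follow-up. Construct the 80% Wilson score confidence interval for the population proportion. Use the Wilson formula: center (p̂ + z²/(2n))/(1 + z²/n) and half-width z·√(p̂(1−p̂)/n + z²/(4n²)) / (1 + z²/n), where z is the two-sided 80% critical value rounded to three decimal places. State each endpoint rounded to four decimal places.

Here p̂ = 1908/2197 = 0.86846 and z = 1.282 (z² = 1.643524).
Denominator 1 + z²/n = 1 + 1.643524/2197 = 1.000748.
Adjusted center: (0.86846 + z²/(2n))/1.000748 = 0.86818.
Radicand: p̂(1−p̂)/n + z²/(4n²) = 0.000051998 + 0.000000085 = 0.000052083.
Half-width = z·√(radicand)/denom = 1.282·0.007217/1.000748 = 0.00925.
So the interval runs from 0.8589 to 0.8774.

(0.8589, 0.8774)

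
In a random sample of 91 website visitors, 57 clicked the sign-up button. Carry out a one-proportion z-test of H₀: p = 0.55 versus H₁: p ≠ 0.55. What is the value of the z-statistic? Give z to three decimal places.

z = 1.464

Sample proportion p̂ = 57/91 = 0.62637.
SE₀ = √(0.55·0.45/91) = 0.052152.
z = (0.62637 − 0.55)/0.052152 = 0.07637/0.052152 = 1.464.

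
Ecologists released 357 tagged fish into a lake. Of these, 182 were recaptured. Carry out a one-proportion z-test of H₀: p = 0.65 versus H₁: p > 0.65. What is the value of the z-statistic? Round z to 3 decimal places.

The sample proportion is 182/357 = 0.50980.
Under H₀, SE = √(p₀(1−p₀)/n) = √(0.65·0.35/357) = √0.000637255 = 0.025244.
z = (p̂ − p₀)/SE = (0.50980 − 0.65)/0.025244 = -5.554.

z = -5.554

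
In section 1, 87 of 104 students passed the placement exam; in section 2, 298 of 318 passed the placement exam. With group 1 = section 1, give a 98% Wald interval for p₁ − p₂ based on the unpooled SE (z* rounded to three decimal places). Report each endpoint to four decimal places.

p̂₁ = 87/104 = 0.83654, p̂₂ = 298/318 = 0.93711; p̂₁ − p̂₂ = -0.10057.
Unpooled SE = √(p̂₁(1−p̂₁)/n₁ + p̂₂(1−p̂₂)/n₂) = √(0.001314826 + 0.000185338) = 0.038732.
The 98% critical value is z* = 2.326. Margin = 2.326·0.038732 = 0.09009.
CI: -0.10057 ± 0.09009 = (-0.1907, -0.0105).

(-0.1907, -0.0105)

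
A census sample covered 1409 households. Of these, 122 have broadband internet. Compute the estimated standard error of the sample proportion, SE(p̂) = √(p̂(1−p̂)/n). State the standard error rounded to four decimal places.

SE = 0.0075

With x = 122 successes in n = 1409, p̂ = 0.08659.
p̂(1−p̂) = 0.08659·0.91341 = 0.079092.
SE = √(0.079092/1409) = 0.0075.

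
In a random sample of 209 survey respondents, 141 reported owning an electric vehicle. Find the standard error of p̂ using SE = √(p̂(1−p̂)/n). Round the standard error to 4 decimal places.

With x = 141 successes in n = 209, p̂ = 0.67464.
p̂(1−p̂) = 0.67464·0.32536 = 0.219501.
SE = √(0.219501/209) = √0.001050244 = 0.0324.

SE = 0.0324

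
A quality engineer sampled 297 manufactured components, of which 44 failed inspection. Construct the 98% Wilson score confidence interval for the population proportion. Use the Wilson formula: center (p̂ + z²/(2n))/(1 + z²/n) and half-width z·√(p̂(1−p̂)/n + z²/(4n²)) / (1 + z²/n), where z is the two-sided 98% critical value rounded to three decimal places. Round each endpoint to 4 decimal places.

(0.1065, 0.2024)

Here p̂ = 44/297 = 0.14815 and z = 2.326 (z² = 5.410276).
1 + z²/n = 1.018216.
Center = (0.14815 + 0.009108)/1.018216 = 0.15444.
Radicand: p̂(1−p̂)/n + z²/(4n²) = 0.000424917 + 0.000015334 = 0.000440251.
Half-width = 2.326·√0.000440251/1.018216 = 0.04793.
So the interval runs from 0.1065 to 0.2024.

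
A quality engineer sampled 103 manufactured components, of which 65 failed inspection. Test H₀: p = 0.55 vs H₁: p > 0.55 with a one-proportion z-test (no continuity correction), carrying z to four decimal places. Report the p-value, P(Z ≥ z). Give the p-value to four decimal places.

p-value = 0.0491

p̂ = 65/103 = 0.63107.
Null standard error: √(0.55·0.45/103) = √0.002402913 = 0.049020.
z = (p̂ − p₀)/SE = (65/103 − 0.55)/0.049020 ≈ 1.6538.
From the standard normal, P(Z ≥ z) = 0.0491.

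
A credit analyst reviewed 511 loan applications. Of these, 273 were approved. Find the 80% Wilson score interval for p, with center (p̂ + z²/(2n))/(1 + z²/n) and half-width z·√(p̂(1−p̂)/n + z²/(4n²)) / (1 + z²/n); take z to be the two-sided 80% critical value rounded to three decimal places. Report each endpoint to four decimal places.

p̂ = 273/511 = 0.53425; z = 1.282, so z² = 1.643524.
Denominator 1 + z²/n = 1 + 1.643524/511 = 1.003216.
Center = (0.53425 + 0.001608)/1.003216 = 0.53414.
Radicand: p̂(1−p̂)/n + z²/(4n²) = 0.000486942 + 0.000001574 = 0.000488516.
Half-width = z·√(radicand)/denom = 1.282·0.022102/1.003216 = 0.02824.
So the interval runs from 0.5059 to 0.5624.

(0.5059, 0.5624)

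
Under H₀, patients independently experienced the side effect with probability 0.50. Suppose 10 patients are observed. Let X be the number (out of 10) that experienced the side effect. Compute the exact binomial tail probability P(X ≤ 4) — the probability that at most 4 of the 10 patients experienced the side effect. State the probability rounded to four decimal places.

P = 0.3770

X ~ Binomial(n=10, p=0.50).
P(X ≤ 4) = Σ_{j=0}^{4} C(10,j)·0.50^j·0.50^{10−j}.
= 0.000977 + 0.009766 + 0.043945 + 0.117188 + 0.205078 = 0.3770.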